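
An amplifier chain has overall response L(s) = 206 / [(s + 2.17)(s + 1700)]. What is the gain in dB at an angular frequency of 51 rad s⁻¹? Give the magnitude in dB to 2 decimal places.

-52.49 dB

|j51 + 2.17| = √(51² + 2.17²) = 51.05
|j51 + 1700| = √(51² + 1700²) = 1701
|L(j51)| = 206 / (51.05 × 1701) = 0.0023728
20 log₁₀(0.0023728) = -52.495 dB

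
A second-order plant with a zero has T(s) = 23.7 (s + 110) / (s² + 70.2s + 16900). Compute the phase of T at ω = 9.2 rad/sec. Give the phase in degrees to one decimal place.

∠(j9.2 + 110) = arctan(9.2/110) = 4.78°
∠[(j9.2)² + 70.2(j9.2) + 16900] = ∠[16815 + j645.84] = 2.20°
∠T(j9.2) = 4.78° − 2.20° = 2.58°

2.6 deg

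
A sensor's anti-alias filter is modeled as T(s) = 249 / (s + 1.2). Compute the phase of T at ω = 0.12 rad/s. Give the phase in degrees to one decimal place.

∠(j0.12 + 1.2) = arctan(0.12/1.2) = 5.71°
∠T(j0.12) = −5.71° = -5.71°

-5.7°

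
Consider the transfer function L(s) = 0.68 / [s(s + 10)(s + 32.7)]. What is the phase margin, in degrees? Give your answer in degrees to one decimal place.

90.0°

Gain crossover: |L(jω)| = 1 at ω ≈ 0.00208 rad/s.
∠L(j0.00208) = −90° − arctan(0.00208/10) − arctan(0.00208/32.7) ≈ -90.02°
PM = 180° + (-90.02°) = 89.98°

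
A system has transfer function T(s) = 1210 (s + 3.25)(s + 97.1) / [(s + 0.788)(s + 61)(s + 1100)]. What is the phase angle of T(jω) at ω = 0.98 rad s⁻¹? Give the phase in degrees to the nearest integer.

-35°

∠(j0.98 + 3.25) = arctan(0.98/3.25) = 16.78°
∠(j0.98 + 97.1) = arctan(0.98/97.1) = 0.58°
∠(j0.98 + 0.788) = arctan(0.98/0.788) = 51.20°
∠(j0.98 + 61) = arctan(0.98/61) = 0.92°
∠(j0.98 + 1100) = arctan(0.98/1100) = 0.05°
∠T(j0.98) = 16.78° + 0.58° − (51.20° + 0.92° + 0.05°) = -34.81°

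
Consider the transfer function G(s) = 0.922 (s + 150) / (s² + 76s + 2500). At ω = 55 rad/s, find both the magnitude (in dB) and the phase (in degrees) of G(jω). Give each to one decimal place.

|G| = -29.1 dB, ∠G = -77.0°

|j55 + 150| = √(55² + 150²) = 159.8
|(j55)² + 76(j55) + 2500| = |-525 + j4180| = 4213
|G(j55)| = 0.922 × 159.8 / 4213 = 0.034965
20 log₁₀(0.034965) = -29.13 dB
∠(j55 + 150) = arctan(55/150) = 20.14°
∠[(j55)² + 76(j55) + 2500] = ∠[-525 + j4180] = 97.16°
∠G(j55) = 20.14° − 97.16° = -77.02°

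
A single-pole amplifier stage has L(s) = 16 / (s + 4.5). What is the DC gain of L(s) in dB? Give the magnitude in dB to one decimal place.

11.0 dB

L(0) = 16 / 4.5 = 3.5556
20 log₁₀(3.5556) = 11.02 dB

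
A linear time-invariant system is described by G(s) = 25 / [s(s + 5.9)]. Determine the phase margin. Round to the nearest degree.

59°

Gain crossover: |G(jω)| = 1 at ω ≈ 3.61 rad/sec.
∠G(j3.61) = −90° − arctan(3.61/5.9) ≈ -121.49°
PM = 180° + (-121.49°) = 58.51°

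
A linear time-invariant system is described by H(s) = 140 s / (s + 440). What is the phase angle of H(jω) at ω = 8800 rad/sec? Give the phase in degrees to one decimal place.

2.9 deg

∠(j8800) = 90.00°
∠(j8800 + 440) = arctan(8800/440) = 87.14°
∠H(j8800) = 90.00° − 87.14° = 2.86°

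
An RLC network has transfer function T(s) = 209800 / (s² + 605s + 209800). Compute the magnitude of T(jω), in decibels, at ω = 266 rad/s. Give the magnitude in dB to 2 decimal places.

-0.12 dB

|(j266)² + 605(j266) + 209800| = |1.3904e+05 + j1.6093e+05| = 2.127e+05
|T(j266)| = 209800 / 2.127e+05 = 0.98647
20 log₁₀(0.98647) = -0.118 dB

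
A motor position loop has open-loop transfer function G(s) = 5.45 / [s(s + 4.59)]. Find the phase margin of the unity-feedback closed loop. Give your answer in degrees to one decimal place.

Gain crossover: |G(jω)| = 1 at ω ≈ 1.15 rad s⁻¹.
∠G(j1.15) = −90° − arctan(1.15/4.59) ≈ -104.09°
PM = 180° + (-104.09°) = 75.91°

75.9°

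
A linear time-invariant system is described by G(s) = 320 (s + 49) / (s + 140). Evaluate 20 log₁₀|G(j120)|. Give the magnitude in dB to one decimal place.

47.0 dB

|j120 + 49| = √(120² + 49²) = 129.6
|j120 + 140| = √(120² + 140²) = 184.4
|G(j120)| = 320 × 129.6 / 184.4 = 224.95
20 log₁₀(224.95) = 47.04 dB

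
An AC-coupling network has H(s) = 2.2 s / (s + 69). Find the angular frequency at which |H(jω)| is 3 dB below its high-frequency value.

For a single-pole high-pass, the −3 dB point is at the pole: ω = 69 rad s⁻¹.

69 rad s⁻¹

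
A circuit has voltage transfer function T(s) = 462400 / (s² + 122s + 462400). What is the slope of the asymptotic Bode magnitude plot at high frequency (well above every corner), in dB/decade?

-40 dB/decade

With 0 zeros and 2 poles, the high-frequency asymptotic slope is 20 × (0 − 2) = -40 dB/decade.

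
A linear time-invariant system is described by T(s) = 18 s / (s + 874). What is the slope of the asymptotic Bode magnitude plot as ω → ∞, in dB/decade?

0 dB/decade

With 1 zero and 1 pole, the high-frequency asymptotic slope is 20 × (1 − 1) = 0 dB/decade.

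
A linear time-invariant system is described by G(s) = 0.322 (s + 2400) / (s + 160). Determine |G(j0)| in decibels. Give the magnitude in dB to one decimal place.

13.7 dB

G(0) = 0.322 × 2400 / 160 = 4.83
20 log₁₀(4.83) = 13.68 dB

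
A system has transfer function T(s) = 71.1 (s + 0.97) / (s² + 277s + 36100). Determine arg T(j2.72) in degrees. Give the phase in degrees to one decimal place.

69.2°

∠(j2.72 + 0.97) = arctan(2.72/0.97) = 70.37°
∠[(j2.72)² + 277(j2.72) + 36100] = ∠[36093 + j753.44] = 1.20°
∠T(j2.72) = 70.37° − 1.20° = 69.18°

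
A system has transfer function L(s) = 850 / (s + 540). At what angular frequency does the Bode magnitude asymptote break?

The single real pole at s = −540 gives a corner at ω = 540 rad s⁻¹.

540 rad s⁻¹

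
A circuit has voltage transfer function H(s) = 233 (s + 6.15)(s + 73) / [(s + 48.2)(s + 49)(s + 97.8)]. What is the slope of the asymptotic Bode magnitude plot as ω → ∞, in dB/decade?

-20 dB/decade

With 2 zeros and 3 poles, the high-frequency asymptotic slope is 20 × (2 − 3) = -20 dB/decade.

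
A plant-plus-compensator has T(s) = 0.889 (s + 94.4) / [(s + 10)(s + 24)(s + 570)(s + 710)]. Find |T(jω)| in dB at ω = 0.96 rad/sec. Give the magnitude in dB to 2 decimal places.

-121.32 dB

|j0.96 + 94.4| = √(0.96² + 94.4²) = 94.4
|j0.96 + 10| = √(0.96² + 10²) = 10.05
|j0.96 + 24| = √(0.96² + 24²) = 24.02
|j0.96 + 570| = √(0.96² + 570²) = 570
|j0.96 + 710| = √(0.96² + 710²) = 710
|T(j0.96)| = 0.889 × 94.4 / (10.05 × 24.02 × 570 × 710) = 8.5943e-07
20 log₁₀(8.5943e-07) = -121.316 dB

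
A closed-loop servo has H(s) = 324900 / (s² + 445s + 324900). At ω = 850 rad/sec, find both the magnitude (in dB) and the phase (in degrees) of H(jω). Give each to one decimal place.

|H| = -4.6 dB, ∠H = -136.4°

|(j850)² + 445(j850) + 324900| = |-3.976e+05 + j3.7825e+05| = 5.488e+05
|H(j850)| = 324900 / 5.488e+05 = 0.59204
20 log₁₀(0.59204) = -4.55 dB
∠[(j850)² + 445(j850) + 324900] = ∠[-3.976e+05 + j3.7825e+05] = 136.43°
∠H(j850) = −136.43° = -136.43°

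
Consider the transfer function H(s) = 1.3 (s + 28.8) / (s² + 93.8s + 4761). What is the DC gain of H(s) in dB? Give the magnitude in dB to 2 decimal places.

H(0) = 1.3 × 28.8 / 4761 = 0.0078639
20 log₁₀(0.0078639) = -42.087 dB

-42.09 dB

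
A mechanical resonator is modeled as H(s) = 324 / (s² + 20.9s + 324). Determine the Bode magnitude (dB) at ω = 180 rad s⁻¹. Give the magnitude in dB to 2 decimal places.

|(j180)² + 20.9(j180) + 324| = |-32076 + j3762| = 3.23e+04
|H(j180)| = 324 / 3.23e+04 = 0.010032
20 log₁₀(0.010032) = -39.972 dB

-39.97 dB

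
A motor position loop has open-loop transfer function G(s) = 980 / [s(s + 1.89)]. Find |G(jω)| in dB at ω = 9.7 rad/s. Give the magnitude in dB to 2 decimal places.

20.19 dB

|j9.7 + 1.89| = √(9.7² + 1.89²) = 9.882
|j9.7| = 9.7
|G(j9.7)| = 980 / (9.882 × 9.7) = 10.223
20 log₁₀(10.223) = 20.192 dB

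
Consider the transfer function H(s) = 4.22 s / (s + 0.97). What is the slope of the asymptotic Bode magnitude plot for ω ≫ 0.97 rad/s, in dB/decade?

0 dB/decade

With 1 zero and 1 pole, the high-frequency asymptotic slope is 20 × (1 − 1) = 0 dB/decade.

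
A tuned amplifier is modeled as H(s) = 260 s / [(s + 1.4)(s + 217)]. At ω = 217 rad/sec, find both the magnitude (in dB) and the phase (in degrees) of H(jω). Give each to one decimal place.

|H| = -1.4 dB, ∠H = -44.6°

|j217| = 217
|j217 + 1.4| = √(217² + 1.4²) = 217
|j217 + 217| = √(217² + 217²) = 306.9
|H(j217)| = 260 × 217 / (217 × 306.9) = 0.84721
20 log₁₀(0.84721) = -1.44 dB
∠(j217) = 90.00°
∠(j217 + 1.4) = arctan(217/1.4) = 89.63°
∠(j217 + 217) = arctan(217/217) = 45.00°
∠H(j217) = 90.00° − (89.63° + 45.00°) = -44.63°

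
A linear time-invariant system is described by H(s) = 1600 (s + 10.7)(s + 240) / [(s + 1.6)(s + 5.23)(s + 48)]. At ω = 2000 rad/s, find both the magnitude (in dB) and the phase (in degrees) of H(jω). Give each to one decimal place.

|H| = -1.9 dB, ∠H = -95.6°

|j2000 + 10.7| = √(2000² + 10.7²) = 2000
|j2000 + 240| = √(2000² + 240²) = 2014
|j2000 + 1.6| = √(2000² + 1.6²) = 2000
|j2000 + 5.23| = √(2000² + 5.23²) = 2000
|j2000 + 48| = √(2000² + 48²) = 2001
|H(j2000)| = 1600 × 2000 × 2014 / (2000 × 2000 × 2001) = 0.80552
20 log₁₀(0.80552) = -1.88 dB
∠(j2000 + 10.7) = arctan(2000/10.7) = 89.69°
∠(j2000 + 240) = arctan(2000/240) = 83.16°
∠(j2000 + 1.6) = arctan(2000/1.6) = 89.95°
∠(j2000 + 5.23) = arctan(2000/5.23) = 89.85°
∠(j2000 + 48) = arctan(2000/48) = 88.63°
∠H(j2000) = 89.69° + 83.16° − (89.95° + 89.85° + 88.63°) = -95.58°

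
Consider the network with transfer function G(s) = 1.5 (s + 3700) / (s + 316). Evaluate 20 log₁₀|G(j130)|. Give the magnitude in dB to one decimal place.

24.2 dB

|j130 + 3700| = √(130² + 3700²) = 3702
|j130 + 316| = √(130² + 316²) = 341.7
|G(j130)| = 1.5 × 3702 / 341.7 = 16.253
20 log₁₀(16.253) = 24.22 dB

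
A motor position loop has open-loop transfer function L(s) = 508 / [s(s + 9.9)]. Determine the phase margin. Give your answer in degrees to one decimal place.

24.7 deg

Gain crossover: |L(jω)| = 1 at ω ≈ 21.5 rad s⁻¹.
∠L(j21.5) = −90° − arctan(21.5/9.9) ≈ -155.25°
PM = 180° + (-155.25°) = 24.75°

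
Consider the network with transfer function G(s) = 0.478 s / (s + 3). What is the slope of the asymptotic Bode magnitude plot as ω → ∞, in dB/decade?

0 dB/decade

With 1 zero and 1 pole, the high-frequency asymptotic slope is 20 × (1 − 1) = 0 dB/decade.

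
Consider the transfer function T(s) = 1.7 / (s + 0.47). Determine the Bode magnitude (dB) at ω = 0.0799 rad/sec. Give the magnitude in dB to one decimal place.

11.0 dB

|j0.0799 + 0.47| = √(0.0799² + 0.47²) = 0.4767
|T(j0.0799)| = 1.7 / 0.4767 = 3.5659
20 log₁₀(3.5659) = 11.04 dB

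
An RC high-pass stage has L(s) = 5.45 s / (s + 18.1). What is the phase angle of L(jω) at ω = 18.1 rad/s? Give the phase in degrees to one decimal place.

45.0°

∠(j18.1) = 90.00°
∠(j18.1 + 18.1) = arctan(18.1/18.1) = 45.00°
∠L(j18.1) = 90.00° − 45.00° = 45.00°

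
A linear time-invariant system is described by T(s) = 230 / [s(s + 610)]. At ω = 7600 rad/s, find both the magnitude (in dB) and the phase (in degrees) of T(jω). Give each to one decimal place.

|T| = -108.0 dB, ∠T = -175.4 deg

|j7600 + 610| = √(7600² + 610²) = 7624
|j7600| = 7600
|T(j7600)| = 230 / (7624 × 7600) = 3.9692e-06
20 log₁₀(3.9692e-06) = -108.03 dB
∠(j7600 + 610) = arctan(7600/610) = 85.41°
∠(j7600) = 90.00°
∠T(j7600) = − (85.41° + 90.00°) = -175.41°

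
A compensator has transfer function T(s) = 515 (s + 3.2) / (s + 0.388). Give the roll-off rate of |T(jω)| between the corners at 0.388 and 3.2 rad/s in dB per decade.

In this band the factors already past their corner are: pole at 0.388; net slope = -20 dB/decade.

-20 dB/decade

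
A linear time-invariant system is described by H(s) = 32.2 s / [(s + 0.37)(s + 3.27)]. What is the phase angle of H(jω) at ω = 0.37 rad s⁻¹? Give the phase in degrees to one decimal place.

∠(j0.37) = 90.00°
∠(j0.37 + 0.37) = arctan(0.37/0.37) = 45.00°
∠(j0.37 + 3.27) = arctan(0.37/3.27) = 6.46°
∠H(j0.37) = 90.00° − (45.00° + 6.46°) = 38.54°

38.5 deg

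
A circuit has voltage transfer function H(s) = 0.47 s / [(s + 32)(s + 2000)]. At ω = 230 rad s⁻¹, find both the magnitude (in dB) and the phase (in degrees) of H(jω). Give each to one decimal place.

|j230| = 230
|j230 + 32| = √(230² + 32²) = 232.2
|j230 + 2000| = √(230² + 2000²) = 2013
|H(j230)| = 0.47 × 230 / (232.2 × 2013) = 0.00023123
20 log₁₀(0.00023123) = -72.72 dB
∠(j230) = 90.00°
∠(j230 + 32) = arctan(230/32) = 82.08°
∠(j230 + 2000) = arctan(230/2000) = 6.56°
∠H(j230) = 90.00° − (82.08° + 6.56°) = 1.36°

|H| = -72.7 dB, ∠H = 1.4°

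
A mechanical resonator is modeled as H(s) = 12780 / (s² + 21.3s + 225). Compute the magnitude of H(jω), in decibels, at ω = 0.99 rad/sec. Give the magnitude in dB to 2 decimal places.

35.09 dB

|(j0.99)² + 21.3(j0.99) + 225| = |224.02 + j21.087| = 225
|H(j0.99)| = 12780 / 225 = 56.797
20 log₁₀(56.797) = 35.087 dB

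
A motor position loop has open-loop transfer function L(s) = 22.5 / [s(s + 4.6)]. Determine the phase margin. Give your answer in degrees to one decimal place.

Gain crossover: |L(jω)| = 1 at ω ≈ 3.78 rad/sec.
∠L(j3.78) = −90° − arctan(3.78/4.6) ≈ -129.41°
PM = 180° + (-129.41°) = 50.59°

50.6°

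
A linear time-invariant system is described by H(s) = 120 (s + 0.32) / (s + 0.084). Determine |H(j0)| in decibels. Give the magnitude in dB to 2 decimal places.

H(0) = 120 × 0.32 / 0.084 = 457.14
20 log₁₀(457.14) = 53.201 dB

53.20 dB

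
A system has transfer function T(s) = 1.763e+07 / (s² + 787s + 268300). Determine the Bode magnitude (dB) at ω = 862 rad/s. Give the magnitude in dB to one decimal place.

|(j862)² + 787(j862) + 268300| = |-4.7474e+05 + j6.7839e+05| = 8.28e+05
|T(j862)| = 1.763e+07 / 8.28e+05 = 21.292
20 log₁₀(21.292) = 26.56 dB

26.6 dB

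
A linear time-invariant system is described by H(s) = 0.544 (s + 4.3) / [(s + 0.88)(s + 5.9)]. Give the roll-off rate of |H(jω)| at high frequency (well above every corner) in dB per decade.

-20 dB/decade

With 1 zero and 2 poles, the high-frequency asymptotic slope is 20 × (1 − 2) = -20 dB/decade.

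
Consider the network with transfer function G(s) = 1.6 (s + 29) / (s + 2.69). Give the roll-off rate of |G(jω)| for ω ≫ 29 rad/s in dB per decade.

0 dB/decade

With 1 zero and 1 pole, the high-frequency asymptotic slope is 20 × (1 − 1) = 0 dB/decade.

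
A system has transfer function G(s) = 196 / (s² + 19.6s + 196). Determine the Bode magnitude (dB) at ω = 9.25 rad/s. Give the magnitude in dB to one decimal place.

-0.7 dB

|(j9.25)² + 19.6(j9.25) + 196| = |110.44 + j181.3| = 212.3
|G(j9.25)| = 196 / 212.3 = 0.92327
20 log₁₀(0.92327) = -0.69 dB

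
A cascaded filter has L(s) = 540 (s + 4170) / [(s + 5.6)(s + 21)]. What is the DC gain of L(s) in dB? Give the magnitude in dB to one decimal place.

85.6 dB

L(0) = 540 × 4170 / (5.6 × 21) = 19148
20 log₁₀(19148) = 85.64 dB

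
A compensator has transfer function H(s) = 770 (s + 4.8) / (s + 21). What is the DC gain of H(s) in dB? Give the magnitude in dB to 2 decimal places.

44.91 dB

H(0) = 770 × 4.8 / 21 = 176
20 log₁₀(176) = 44.910 dB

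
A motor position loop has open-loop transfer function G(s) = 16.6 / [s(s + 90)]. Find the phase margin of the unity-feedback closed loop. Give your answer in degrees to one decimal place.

Gain crossover: |G(jω)| = 1 at ω ≈ 0.184 rad/s.
∠G(j0.184) = −90° − arctan(0.184/90) ≈ -90.12°
PM = 180° + (-90.12°) = 89.88°

89.9°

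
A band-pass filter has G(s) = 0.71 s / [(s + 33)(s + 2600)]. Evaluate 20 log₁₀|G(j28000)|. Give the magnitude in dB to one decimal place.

-92.0 dB

|j28000| = 2.8e+04
|j28000 + 33| = √(28000² + 33²) = 2.8e+04
|j28000 + 2600| = √(28000² + 2600²) = 2.812e+04
|G(j28000)| = 0.71 × 2.8e+04 / (2.8e+04 × 2.812e+04) = 2.5249e-05
20 log₁₀(2.5249e-05) = -91.96 dB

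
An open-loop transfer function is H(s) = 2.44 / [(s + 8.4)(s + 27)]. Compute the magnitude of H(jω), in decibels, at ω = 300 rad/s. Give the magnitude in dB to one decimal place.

|j300 + 8.4| = √(300² + 8.4²) = 300.1
|j300 + 27| = √(300² + 27²) = 301.2
|H(j300)| = 2.44 / (300.1 × 301.2) = 2.6991e-05
20 log₁₀(2.6991e-05) = -91.38 dB

-91.4 dB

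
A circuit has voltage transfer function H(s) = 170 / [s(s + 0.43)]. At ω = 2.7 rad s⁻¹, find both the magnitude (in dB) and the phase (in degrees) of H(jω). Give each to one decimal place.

|H| = 27.2 dB, ∠H = -171.0 deg

|j2.7 + 0.43| = √(2.7² + 0.43²) = 2.734
|j2.7| = 2.7
|H(j2.7)| = 170 / (2.734 × 2.7) = 23.029
20 log₁₀(23.029) = 27.25 dB
∠(j2.7 + 0.43) = arctan(2.7/0.43) = 80.95°
∠(j2.7) = 90.00°
∠H(j2.7) = − (80.95° + 90.00°) = -170.95°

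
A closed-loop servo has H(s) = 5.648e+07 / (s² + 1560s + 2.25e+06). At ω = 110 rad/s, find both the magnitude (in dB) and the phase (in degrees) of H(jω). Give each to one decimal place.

|(j110)² + 1560(j110) + 2.25e+06| = |2.2379e+06 + j1.716e+05| = 2.244e+06
|H(j110)| = 5.648e+07 / 2.244e+06 = 25.164
20 log₁₀(25.164) = 28.02 dB
∠[(j110)² + 1560(j110) + 2.25e+06] = ∠[2.2379e+06 + j1.716e+05] = 4.38°
∠H(j110) = −4.38° = -4.38°

|H| = 28.0 dB, ∠H = -4.4°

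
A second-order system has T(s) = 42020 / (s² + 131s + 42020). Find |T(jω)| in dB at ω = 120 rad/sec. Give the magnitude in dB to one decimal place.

|(j120)² + 131(j120) + 42020| = |27620 + j15720| = 3.178e+04
|T(j120)| = 42020 / 3.178e+04 = 1.3222
20 log₁₀(1.3222) = 2.43 dB

2.4 dB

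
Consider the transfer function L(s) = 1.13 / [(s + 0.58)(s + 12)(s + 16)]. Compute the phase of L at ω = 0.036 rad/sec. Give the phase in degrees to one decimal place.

∠(j0.036 + 0.58) = arctan(0.036/0.58) = 3.55°
∠(j0.036 + 12) = arctan(0.036/12) = 0.17°
∠(j0.036 + 16) = arctan(0.036/16) = 0.13°
∠L(j0.036) = − (3.55° + 0.17° + 0.13°) = -3.85°

-3.9°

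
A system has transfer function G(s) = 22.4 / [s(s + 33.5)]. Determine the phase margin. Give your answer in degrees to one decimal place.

Gain crossover: |G(jω)| = 1 at ω ≈ 0.669 rad/sec.
∠G(j0.669) = −90° − arctan(0.669/33.5) ≈ -91.14°
PM = 180° + (-91.14°) = 88.86°

88.9 deg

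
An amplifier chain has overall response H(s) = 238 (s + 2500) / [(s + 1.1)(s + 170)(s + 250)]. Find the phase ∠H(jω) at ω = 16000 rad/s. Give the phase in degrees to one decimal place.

∠(j16000 + 2500) = arctan(16000/2500) = 81.12°
∠(j16000 + 1.1) = arctan(16000/1.1) = 90.00°
∠(j16000 + 170) = arctan(16000/170) = 89.39°
∠(j16000 + 250) = arctan(16000/250) = 89.10°
∠H(j16000) = 81.12° − (90.00° + 89.39° + 89.10°) = -187.37°

-187.4°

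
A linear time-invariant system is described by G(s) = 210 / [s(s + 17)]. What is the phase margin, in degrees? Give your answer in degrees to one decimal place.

Gain crossover: |G(jω)| = 1 at ω ≈ 10.5 rad/sec.
∠G(j10.5) = −90° − arctan(10.5/17) ≈ -121.72°
PM = 180° + (-121.72°) = 58.28°

58.3°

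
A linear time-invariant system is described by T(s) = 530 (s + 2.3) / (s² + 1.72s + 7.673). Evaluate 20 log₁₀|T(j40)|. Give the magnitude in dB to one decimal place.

|j40 + 2.3| = √(40² + 2.3²) = 40.07
|(j40)² + 1.72(j40) + 7.673| = |-1592.3 + j68.8| = 1594
|T(j40)| = 530 × 40.07 / 1594 = 13.323
20 log₁₀(13.323) = 22.49 dB

22.5 dB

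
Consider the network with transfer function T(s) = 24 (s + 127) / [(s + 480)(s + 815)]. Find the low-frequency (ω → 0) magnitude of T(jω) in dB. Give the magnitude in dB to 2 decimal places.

T(0) = 24 × 127 / (480 × 815) = 0.0077914
20 log₁₀(0.0077914) = -42.168 dB

-42.17 dB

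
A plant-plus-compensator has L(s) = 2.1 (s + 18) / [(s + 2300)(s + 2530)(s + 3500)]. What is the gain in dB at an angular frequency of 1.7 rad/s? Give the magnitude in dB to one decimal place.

-174.6 dB

|j1.7 + 18| = √(1.7² + 18²) = 18.08
|j1.7 + 2300| = √(1.7² + 2300²) = 2300
|j1.7 + 2530| = √(1.7² + 2530²) = 2530
|j1.7 + 3500| = √(1.7² + 3500²) = 3500
|L(j1.7)| = 2.1 × 18.08 / (2300 × 2530 × 3500) = 1.8642e-09
20 log₁₀(1.8642e-09) = -174.59 dB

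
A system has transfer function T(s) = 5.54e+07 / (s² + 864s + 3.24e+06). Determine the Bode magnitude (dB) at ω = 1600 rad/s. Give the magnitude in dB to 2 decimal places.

|(j1600)² + 864(j1600) + 3.24e+06| = |6.8e+05 + j1.3824e+06| = 1.541e+06
|T(j1600)| = 5.54e+07 / 1.541e+06 = 35.96
20 log₁₀(35.96) = 31.116 dB

31.12 dB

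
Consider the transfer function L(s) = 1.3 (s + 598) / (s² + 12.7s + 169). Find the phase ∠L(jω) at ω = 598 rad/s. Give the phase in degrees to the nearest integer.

∠(j598 + 598) = arctan(598/598) = 45.00°
∠[(j598)² + 12.7(j598) + 169] = ∠[-3.5744e+05 + j7594.6] = 178.78°
∠L(j598) = 45.00° − 178.78° = -133.78°

-134 deg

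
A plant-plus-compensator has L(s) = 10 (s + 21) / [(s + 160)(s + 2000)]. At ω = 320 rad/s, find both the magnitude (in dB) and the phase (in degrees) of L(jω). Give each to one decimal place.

|L| = -47.1 dB, ∠L = 13.7°

|j320 + 21| = √(320² + 21²) = 320.7
|j320 + 160| = √(320² + 160²) = 357.8
|j320 + 2000| = √(320² + 2000²) = 2025
|L(j320)| = 10 × 320.7 / (357.8 × 2025) = 0.0044255
20 log₁₀(0.0044255) = -47.08 dB
∠(j320 + 21) = arctan(320/21) = 86.25°
∠(j320 + 160) = arctan(320/160) = 63.43°
∠(j320 + 2000) = arctan(320/2000) = 9.09°
∠L(j320) = 86.25° − (63.43° + 9.09°) = 13.72°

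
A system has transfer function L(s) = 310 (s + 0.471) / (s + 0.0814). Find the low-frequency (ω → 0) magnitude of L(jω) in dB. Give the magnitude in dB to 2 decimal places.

L(0) = 310 × 0.471 / 0.0814 = 1793.7
20 log₁₀(1793.7) = 65.075 dB

65.08 dB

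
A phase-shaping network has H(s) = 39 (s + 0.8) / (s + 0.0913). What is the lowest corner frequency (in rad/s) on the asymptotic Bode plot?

0.0913 rad/s

Break frequencies occur at each pole and zero magnitude: 0.0913 rad/s, 0.8 rad/s.
The lowest is 0.0913 rad/s.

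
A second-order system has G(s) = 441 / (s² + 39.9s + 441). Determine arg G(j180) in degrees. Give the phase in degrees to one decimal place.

-167.3°

∠[(j180)² + 39.9(j180) + 441] = ∠[-31959 + j7182] = 167.33°
∠G(j180) = −167.33° = -167.33°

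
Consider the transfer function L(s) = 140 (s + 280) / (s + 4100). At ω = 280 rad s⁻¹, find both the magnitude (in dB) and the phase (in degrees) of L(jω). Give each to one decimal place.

|L| = 22.6 dB, ∠L = 41.1 deg

|j280 + 280| = √(280² + 280²) = 396
|j280 + 4100| = √(280² + 4100²) = 4110
|L(j280)| = 140 × 396 / 4110 = 13.49
20 log₁₀(13.49) = 22.60 dB
∠(j280 + 280) = arctan(280/280) = 45.00°
∠(j280 + 4100) = arctan(280/4100) = 3.91°
∠L(j280) = 45.00° − 3.91° = 41.09°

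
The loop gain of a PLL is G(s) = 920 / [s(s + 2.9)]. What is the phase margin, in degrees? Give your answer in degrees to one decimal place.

Gain crossover: |G(jω)| = 1 at ω ≈ 30.3 rad s⁻¹.
∠G(j30.3) = −90° − arctan(30.3/2.9) ≈ -174.53°
PM = 180° + (-174.53°) = 5.47°

5.5°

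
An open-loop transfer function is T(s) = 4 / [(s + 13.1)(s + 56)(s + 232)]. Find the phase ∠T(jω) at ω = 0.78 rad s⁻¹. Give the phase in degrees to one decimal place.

∠(j0.78 + 13.1) = arctan(0.78/13.1) = 3.41°
∠(j0.78 + 56) = arctan(0.78/56) = 0.80°
∠(j0.78 + 232) = arctan(0.78/232) = 0.19°
∠T(j0.78) = − (3.41° + 0.80° + 0.19°) = -4.40°

-4.4 deg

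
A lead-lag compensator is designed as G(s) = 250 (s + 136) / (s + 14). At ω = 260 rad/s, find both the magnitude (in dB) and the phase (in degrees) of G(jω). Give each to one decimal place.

|j260 + 136| = √(260² + 136²) = 293.4
|j260 + 14| = √(260² + 14²) = 260.4
|G(j260)| = 250 × 293.4 / 260.4 = 281.73
20 log₁₀(281.73) = 49.00 dB
∠(j260 + 136) = arctan(260/136) = 62.39°
∠(j260 + 14) = arctan(260/14) = 86.92°
∠G(j260) = 62.39° − 86.92° = -24.53°

|G| = 49.0 dB, ∠G = -24.5 deg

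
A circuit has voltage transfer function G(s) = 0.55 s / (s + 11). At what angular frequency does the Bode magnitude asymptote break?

The single real pole at s = −11 gives a corner at ω = 11 rad s⁻¹.

11 rad s⁻¹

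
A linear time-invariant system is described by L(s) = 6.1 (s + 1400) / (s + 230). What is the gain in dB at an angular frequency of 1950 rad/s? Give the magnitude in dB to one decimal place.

17.5 dB

|j1950 + 1400| = √(1950² + 1400²) = 2401
|j1950 + 230| = √(1950² + 230²) = 1964
|L(j1950)| = 6.1 × 2401 / 1964 = 7.4576
20 log₁₀(7.4576) = 17.45 dB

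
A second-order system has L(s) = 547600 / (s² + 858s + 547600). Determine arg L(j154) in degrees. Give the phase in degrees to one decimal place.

∠[(j154)² + 858(j154) + 547600] = ∠[5.2388e+05 + j1.3213e+05] = 14.16°
∠L(j154) = −14.16° = -14.16°

-14.2°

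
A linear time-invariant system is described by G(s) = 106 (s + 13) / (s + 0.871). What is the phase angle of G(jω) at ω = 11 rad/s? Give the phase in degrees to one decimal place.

-45.2 deg

∠(j11 + 13) = arctan(11/13) = 40.24°
∠(j11 + 0.871) = arctan(11/0.871) = 85.47°
∠G(j11) = 40.24° − 85.47° = -45.24°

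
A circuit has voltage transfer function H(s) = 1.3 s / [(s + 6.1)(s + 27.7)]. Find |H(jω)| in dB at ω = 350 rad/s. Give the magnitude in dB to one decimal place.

-48.6 dB

|j350| = 350
|j350 + 6.1| = √(350² + 6.1²) = 350.1
|j350 + 27.7| = √(350² + 27.7²) = 351.1
|H(j350)| = 1.3 × 350 / (350.1 × 351.1) = 0.0037021
20 log₁₀(0.0037021) = -48.63 dB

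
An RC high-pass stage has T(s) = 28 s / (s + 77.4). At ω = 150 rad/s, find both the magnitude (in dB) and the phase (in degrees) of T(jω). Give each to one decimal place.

|j150| = 150
|j150 + 77.4| = √(150² + 77.4²) = 168.8
|T(j150)| = 28 × 150 / 168.8 = 24.883
20 log₁₀(24.883) = 27.92 dB
∠(j150) = 90.00°
∠(j150 + 77.4) = arctan(150/77.4) = 62.71°
∠T(j150) = 90.00° − 62.71° = 27.29°

|T| = 27.9 dB, ∠T = 27.3°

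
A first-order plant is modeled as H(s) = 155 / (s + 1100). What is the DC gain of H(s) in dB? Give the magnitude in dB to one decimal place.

H(0) = 155 / 1100 = 0.14091
20 log₁₀(0.14091) = -17.02 dB

-17.0 dB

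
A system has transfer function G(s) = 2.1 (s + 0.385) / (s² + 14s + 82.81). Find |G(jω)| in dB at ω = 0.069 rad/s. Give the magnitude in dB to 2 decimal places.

-40.07 dB

|j0.069 + 0.385| = √(0.069² + 0.385²) = 0.3911
|(j0.069)² + 14(j0.069) + 82.81| = |82.805 + j0.966| = 82.81
|G(j0.069)| = 2.1 × 0.3911 / 82.81 = 0.0099188
20 log₁₀(0.0099188) = -40.071 dB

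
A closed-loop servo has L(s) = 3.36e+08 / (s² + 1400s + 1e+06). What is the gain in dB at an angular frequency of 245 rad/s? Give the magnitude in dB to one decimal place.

|(j245)² + 1400(j245) + 1e+06| = |9.3998e+05 + j3.43e+05| = 1.001e+06
|L(j245)| = 3.36e+08 / 1.001e+06 = 335.8
20 log₁₀(335.8) = 50.52 dB

50.5 dB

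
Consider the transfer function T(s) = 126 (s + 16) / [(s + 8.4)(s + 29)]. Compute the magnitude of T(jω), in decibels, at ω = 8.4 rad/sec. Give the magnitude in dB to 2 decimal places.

16.05 dB

|j8.4 + 16| = √(8.4² + 16²) = 18.07
|j8.4 + 8.4| = √(8.4² + 8.4²) = 11.88
|j8.4 + 29| = √(8.4² + 29²) = 30.19
|T(j8.4)| = 126 × 18.07 / (11.88 × 30.19) = 6.3484
20 log₁₀(6.3484) = 16.053 dB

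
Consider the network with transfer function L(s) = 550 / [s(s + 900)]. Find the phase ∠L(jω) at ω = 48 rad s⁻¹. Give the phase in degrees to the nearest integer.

∠(j48 + 900) = arctan(48/900) = 3.05°
∠(j48) = 90.00°
∠L(j48) = − (3.05° + 90.00°) = -93.05°

-93°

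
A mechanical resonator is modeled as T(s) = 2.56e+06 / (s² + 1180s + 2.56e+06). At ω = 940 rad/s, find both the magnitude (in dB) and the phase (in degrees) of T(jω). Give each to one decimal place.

|T| = 2.1 dB, ∠T = -33.5°

|(j940)² + 1180(j940) + 2.56e+06| = |1.6764e+06 + j1.1092e+06| = 2.01e+06
|T(j940)| = 2.56e+06 / 2.01e+06 = 1.2735
20 log₁₀(1.2735) = 2.10 dB
∠[(j940)² + 1180(j940) + 2.56e+06] = ∠[1.6764e+06 + j1.1092e+06] = 33.49°
∠T(j940) = −33.49° = -33.49°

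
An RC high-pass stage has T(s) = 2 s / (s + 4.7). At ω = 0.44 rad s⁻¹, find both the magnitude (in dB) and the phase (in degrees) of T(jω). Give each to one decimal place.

|T| = -14.6 dB, ∠T = 84.7°

|j0.44| = 0.44
|j0.44 + 4.7| = √(0.44² + 4.7²) = 4.721
|T(j0.44)| = 2 × 0.44 / 4.721 = 0.18642
20 log₁₀(0.18642) = -14.59 dB
∠(j0.44) = 90.00°
∠(j0.44 + 4.7) = arctan(0.44/4.7) = 5.35°
∠T(j0.44) = 90.00° − 5.35° = 84.65°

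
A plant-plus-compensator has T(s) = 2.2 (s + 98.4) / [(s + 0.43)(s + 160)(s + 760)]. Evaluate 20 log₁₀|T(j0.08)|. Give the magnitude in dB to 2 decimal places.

-47.81 dB

|j0.08 + 98.4| = √(0.08² + 98.4²) = 98.4
|j0.08 + 0.43| = √(0.08² + 0.43²) = 0.4374
|j0.08 + 160| = √(0.08² + 160²) = 160
|j0.08 + 760| = √(0.08² + 760²) = 760
|T(j0.08)| = 2.2 × 98.4 / (0.4374 × 160 × 760) = 0.0040703
20 log₁₀(0.0040703) = -47.807 dB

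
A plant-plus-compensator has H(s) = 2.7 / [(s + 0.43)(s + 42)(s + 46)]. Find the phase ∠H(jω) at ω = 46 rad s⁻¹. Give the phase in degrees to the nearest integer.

∠(j46 + 0.43) = arctan(46/0.43) = 89.46°
∠(j46 + 42) = arctan(46/42) = 47.60°
∠(j46 + 46) = arctan(46/46) = 45.00°
∠H(j46) = − (89.46° + 47.60° + 45.00°) = -182.07°

-182°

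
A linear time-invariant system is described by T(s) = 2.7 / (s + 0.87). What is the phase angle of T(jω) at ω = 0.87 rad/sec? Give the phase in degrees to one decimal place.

∠(j0.87 + 0.87) = arctan(0.87/0.87) = 45.00°
∠T(j0.87) = −45.00° = -45.00°

-45.0°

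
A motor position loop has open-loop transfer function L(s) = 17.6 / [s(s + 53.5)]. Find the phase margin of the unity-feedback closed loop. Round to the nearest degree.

90°

Gain crossover: |L(jω)| = 1 at ω ≈ 0.329 rad/sec.
∠L(j0.329) = −90° − arctan(0.329/53.5) ≈ -90.35°
PM = 180° + (-90.35°) = 89.65°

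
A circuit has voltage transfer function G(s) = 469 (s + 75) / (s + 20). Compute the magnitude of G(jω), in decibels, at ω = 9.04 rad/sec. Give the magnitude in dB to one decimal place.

64.2 dB

|j9.04 + 75| = √(9.04² + 75²) = 75.54
|j9.04 + 20| = √(9.04² + 20²) = 21.95
|G(j9.04)| = 469 × 75.54 / 21.95 = 1614.2
20 log₁₀(1614.2) = 64.16 dB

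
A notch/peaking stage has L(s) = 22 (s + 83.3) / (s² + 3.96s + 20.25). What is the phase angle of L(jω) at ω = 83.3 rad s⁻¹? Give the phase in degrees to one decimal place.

-132.3°

∠(j83.3 + 83.3) = arctan(83.3/83.3) = 45.00°
∠[(j83.3)² + 3.96(j83.3) + 20.25] = ∠[-6918.6 + j329.87] = 177.27°
∠L(j83.3) = 45.00° − 177.27° = -132.27°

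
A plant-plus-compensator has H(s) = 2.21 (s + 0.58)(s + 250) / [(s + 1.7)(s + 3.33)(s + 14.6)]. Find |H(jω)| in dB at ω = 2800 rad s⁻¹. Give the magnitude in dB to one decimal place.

|j2800 + 0.58| = √(2800² + 0.58²) = 2800
|j2800 + 250| = √(2800² + 250²) = 2811
|j2800 + 1.7| = √(2800² + 1.7²) = 2800
|j2800 + 3.33| = √(2800² + 3.33²) = 2800
|j2800 + 14.6| = √(2800² + 14.6²) = 2800
|H(j2800)| = 2.21 × 2800 × 2811 / (2800 × 2800 × 2800) = 0.00079241
20 log₁₀(0.00079241) = -62.02 dB

-62.0 dB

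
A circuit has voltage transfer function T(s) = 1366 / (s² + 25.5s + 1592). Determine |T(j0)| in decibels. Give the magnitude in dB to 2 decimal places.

T(0) = 1366 / 1592 = 0.85804
20 log₁₀(0.85804) = -1.330 dB

-1.33 dB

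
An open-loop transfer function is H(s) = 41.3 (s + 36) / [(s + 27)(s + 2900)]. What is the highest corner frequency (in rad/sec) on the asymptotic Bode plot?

2900 rad/sec

Break frequencies occur at each pole and zero magnitude: 27 rad/sec, 36 rad/sec, 2900 rad/sec.
The highest is 2900 rad/sec.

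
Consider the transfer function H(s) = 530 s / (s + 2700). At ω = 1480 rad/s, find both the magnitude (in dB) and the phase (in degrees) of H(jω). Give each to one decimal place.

|H| = 48.1 dB, ∠H = 61.3°

|j1480| = 1480
|j1480 + 2700| = √(1480² + 2700²) = 3079
|H(j1480)| = 530 × 1480 / 3079 = 254.76
20 log₁₀(254.76) = 48.12 dB
∠(j1480) = 90.00°
∠(j1480 + 2700) = arctan(1480/2700) = 28.73°
∠H(j1480) = 90.00° − 28.73° = 61.27°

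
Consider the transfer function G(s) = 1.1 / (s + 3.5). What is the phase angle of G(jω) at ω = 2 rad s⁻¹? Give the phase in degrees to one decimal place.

∠(j2 + 3.5) = arctan(2/3.5) = 29.74°
∠G(j2) = −29.74° = -29.74°

-29.7 deg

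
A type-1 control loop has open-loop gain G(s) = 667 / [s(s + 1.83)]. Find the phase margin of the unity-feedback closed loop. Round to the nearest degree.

Gain crossover: |G(jω)| = 1 at ω ≈ 25.8 rad/sec.
∠G(j25.8) = −90° − arctan(25.8/1.83) ≈ -175.94°
PM = 180° + (-175.94°) = 4.06°

4°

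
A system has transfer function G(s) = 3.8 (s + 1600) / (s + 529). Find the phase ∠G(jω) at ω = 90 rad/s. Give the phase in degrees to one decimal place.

∠(j90 + 1600) = arctan(90/1600) = 3.22°
∠(j90 + 529) = arctan(90/529) = 9.66°
∠G(j90) = 3.22° − 9.66° = -6.44°

-6.4°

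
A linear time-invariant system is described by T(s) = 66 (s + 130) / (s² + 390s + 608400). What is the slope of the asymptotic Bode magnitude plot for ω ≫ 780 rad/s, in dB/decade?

With 1 zero and 2 poles, the high-frequency asymptotic slope is 20 × (1 − 2) = -20 dB/decade.

-20 dB/decade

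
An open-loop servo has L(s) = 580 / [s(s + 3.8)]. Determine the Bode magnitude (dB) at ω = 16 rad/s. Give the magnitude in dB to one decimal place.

6.9 dB

|j16 + 3.8| = √(16² + 3.8²) = 16.45
|j16| = 16
|L(j16)| = 580 / (16.45 × 16) = 2.2043
20 log₁₀(2.2043) = 6.87 dB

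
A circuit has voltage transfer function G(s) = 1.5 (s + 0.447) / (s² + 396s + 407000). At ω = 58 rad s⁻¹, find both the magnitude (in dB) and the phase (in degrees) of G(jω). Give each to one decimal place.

|G| = -73.3 dB, ∠G = 86.3 deg

|j58 + 0.447| = √(58² + 0.447²) = 58
|(j58)² + 396(j58) + 407000| = |4.0364e+05 + j22968| = 4.043e+05
|G(j58)| = 1.5 × 58 / 4.043e+05 = 0.0002152
20 log₁₀(0.0002152) = -73.34 dB
∠(j58 + 0.447) = arctan(58/0.447) = 89.56°
∠[(j58)² + 396(j58) + 407000] = ∠[4.0364e+05 + j22968] = 3.26°
∠G(j58) = 89.56° − 3.26° = 86.30°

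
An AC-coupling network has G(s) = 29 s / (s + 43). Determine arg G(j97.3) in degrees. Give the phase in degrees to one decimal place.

∠(j97.3) = 90.00°
∠(j97.3 + 43) = arctan(97.3/43) = 66.16°
∠G(j97.3) = 90.00° − 66.16° = 23.84°

23.8°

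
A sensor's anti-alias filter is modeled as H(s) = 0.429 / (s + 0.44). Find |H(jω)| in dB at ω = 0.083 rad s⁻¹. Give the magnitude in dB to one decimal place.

|j0.083 + 0.44| = √(0.083² + 0.44²) = 0.4478
|H(j0.083)| = 0.429 / 0.4478 = 0.9581
20 log₁₀(0.9581) = -0.37 dB

-0.4 dB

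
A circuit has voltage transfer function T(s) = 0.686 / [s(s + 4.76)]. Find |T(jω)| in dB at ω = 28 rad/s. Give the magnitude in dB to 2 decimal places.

|j28 + 4.76| = √(28² + 4.76²) = 28.4
|j28| = 28
|T(j28)| = 0.686 / (28.4 × 28) = 0.00086262
20 log₁₀(0.00086262) = -61.284 dB

-61.28 dB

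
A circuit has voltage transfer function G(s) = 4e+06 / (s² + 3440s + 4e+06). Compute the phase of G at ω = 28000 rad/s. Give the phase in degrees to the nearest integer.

-173°

∠[(j28000)² + 3440(j28000) + 4e+06] = ∠[-7.8e+08 + j9.632e+07] = 172.96°
∠G(j28000) = −172.96° = -172.96°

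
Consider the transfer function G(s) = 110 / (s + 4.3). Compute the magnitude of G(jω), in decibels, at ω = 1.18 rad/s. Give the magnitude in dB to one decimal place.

27.8 dB

|j1.18 + 4.3| = √(1.18² + 4.3²) = 4.459
|G(j1.18)| = 110 / 4.459 = 24.669
20 log₁₀(24.669) = 27.84 dB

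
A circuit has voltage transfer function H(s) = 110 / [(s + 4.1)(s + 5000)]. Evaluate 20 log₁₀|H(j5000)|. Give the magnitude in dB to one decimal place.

-110.1 dB

|j5000 + 4.1| = √(5000² + 4.1²) = 5000
|j5000 + 5000| = √(5000² + 5000²) = 7071
|H(j5000)| = 110 / (5000 × 7071) = 3.1113e-06
20 log₁₀(3.1113e-06) = -110.14 dB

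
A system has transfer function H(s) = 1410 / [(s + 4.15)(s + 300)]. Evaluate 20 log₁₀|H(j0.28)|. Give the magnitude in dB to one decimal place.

1.1 dB

|j0.28 + 4.15| = √(0.28² + 4.15²) = 4.159
|j0.28 + 300| = √(0.28² + 300²) = 300
|H(j0.28)| = 1410 / (4.159 × 300) = 1.13
20 log₁₀(1.13) = 1.06 dB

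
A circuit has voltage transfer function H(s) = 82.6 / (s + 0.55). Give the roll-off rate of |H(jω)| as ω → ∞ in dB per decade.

With 0 zeros and 1 pole, the high-frequency asymptotic slope is 20 × (0 − 1) = -20 dB/decade.

-20 dB/decade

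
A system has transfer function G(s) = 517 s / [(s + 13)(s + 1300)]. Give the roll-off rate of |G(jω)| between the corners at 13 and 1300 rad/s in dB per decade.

0 dB/decade

In this band the factors already past their corner are: 1 differentiator zero, pole at 13; net slope = 0 dB/decade.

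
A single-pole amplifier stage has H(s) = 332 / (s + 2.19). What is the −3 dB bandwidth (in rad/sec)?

2.19 rad/sec

For a single-pole low-pass, the −3 dB point is at the pole: ω = 2.19 rad/sec.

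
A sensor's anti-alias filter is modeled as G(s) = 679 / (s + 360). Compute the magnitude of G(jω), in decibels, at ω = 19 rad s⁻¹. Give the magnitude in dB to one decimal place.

5.5 dB

|j19 + 360| = √(19² + 360²) = 360.5
|G(j19)| = 679 / 360.5 = 1.8835
20 log₁₀(1.8835) = 5.50 dB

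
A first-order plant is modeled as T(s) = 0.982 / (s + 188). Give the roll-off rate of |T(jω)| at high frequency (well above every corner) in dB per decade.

With 0 zeros and 1 pole, the high-frequency asymptotic slope is 20 × (0 − 1) = -20 dB/decade.

-20 dB/decade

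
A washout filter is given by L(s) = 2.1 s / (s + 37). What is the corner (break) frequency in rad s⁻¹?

The single real pole at s = −37 gives a corner at ω = 37 rad s⁻¹.

37 rad s⁻¹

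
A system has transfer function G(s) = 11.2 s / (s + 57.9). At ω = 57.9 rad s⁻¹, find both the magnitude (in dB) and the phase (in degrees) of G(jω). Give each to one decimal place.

|G| = 18.0 dB, ∠G = 45.0°

|j57.9| = 57.9
|j57.9 + 57.9| = √(57.9² + 57.9²) = 81.88
|G(j57.9)| = 11.2 × 57.9 / 81.88 = 7.9196
20 log₁₀(7.9196) = 17.97 dB
∠(j57.9) = 90.00°
∠(j57.9 + 57.9) = arctan(57.9/57.9) = 45.00°
∠G(j57.9) = 90.00° − 45.00° = 45.00°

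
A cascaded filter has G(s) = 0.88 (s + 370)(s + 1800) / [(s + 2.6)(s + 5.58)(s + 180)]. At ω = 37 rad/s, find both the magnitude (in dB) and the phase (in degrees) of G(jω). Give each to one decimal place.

|G| = 7.3 dB, ∠G = -172.1 deg

|j37 + 370| = √(37² + 370²) = 371.8
|j37 + 1800| = √(37² + 1800²) = 1800
|j37 + 2.6| = √(37² + 2.6²) = 37.09
|j37 + 5.58| = √(37² + 5.58²) = 37.42
|j37 + 180| = √(37² + 180²) = 183.8
|G(j37)| = 0.88 × 371.8 × 1800 / (37.09 × 37.42 × 183.8) = 2.3099
20 log₁₀(2.3099) = 7.27 dB
∠(j37 + 370) = arctan(37/370) = 5.71°
∠(j37 + 1800) = arctan(37/1800) = 1.18°
∠(j37 + 2.6) = arctan(37/2.6) = 85.98°
∠(j37 + 5.58) = arctan(37/5.58) = 81.42°
∠(j37 + 180) = arctan(37/180) = 11.62°
∠G(j37) = 5.71° + 1.18° − (85.98° + 81.42° + 11.62°) = -172.13°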